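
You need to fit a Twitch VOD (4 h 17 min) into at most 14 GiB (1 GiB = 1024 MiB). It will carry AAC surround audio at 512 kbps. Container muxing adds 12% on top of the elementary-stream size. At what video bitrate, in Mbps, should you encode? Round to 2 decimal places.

Budget: 14 GiB = 120259.1 Mb.
Stream payload after overhead: 120259.1 / 1.12 = 107374.2 Mb.
4 h 17 min = 257 min = 15420 s
Total bitrate budget: 107374.2 Mb / 15420 s = 6.963 Mbps.
Audio: 512 kbps = 0.512 Mbps.
Video: 6.963 − 0.512 = 6.451 Mbps.

6.45 Mbps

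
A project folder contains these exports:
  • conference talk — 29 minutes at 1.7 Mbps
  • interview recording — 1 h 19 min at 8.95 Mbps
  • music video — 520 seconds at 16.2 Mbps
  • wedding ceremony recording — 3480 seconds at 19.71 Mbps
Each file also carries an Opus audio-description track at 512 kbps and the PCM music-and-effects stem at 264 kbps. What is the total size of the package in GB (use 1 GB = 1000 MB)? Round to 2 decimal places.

Audio total: 512 + 264 = 776 kbps = 0.776 Mbps.
conference talk: 2.476 Mbps × 1740 s = 4308.2 Mb
interview recording: 9.726 Mbps × 4740 s = 46101.2 Mb
music video: 16.976 Mbps × 520 s = 8827.5 Mb
wedding ceremony recording: 20.486 Mbps × 3480 s = 71291.3 Mb
Total: 130528.3 Mb = 16316.0 MB.
= 16.32 GB.

16.32 GB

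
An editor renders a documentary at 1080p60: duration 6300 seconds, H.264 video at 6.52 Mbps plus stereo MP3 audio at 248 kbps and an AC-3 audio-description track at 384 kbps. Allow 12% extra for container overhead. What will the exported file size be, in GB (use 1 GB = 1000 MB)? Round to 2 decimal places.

6.31 GB

Audio total: 248 + 384 = 632 kbps = 0.632 Mbps.
Total bitrate: 6.52 + 0.632 = 7.152 Mbps.
Stream data: 7.152 Mbps × 6300 s = 45057.6 Mb.
With 12% container overhead: ×1.12.
50,465 Mb ÷ 8 = 6,308 MB → 6.308 GB.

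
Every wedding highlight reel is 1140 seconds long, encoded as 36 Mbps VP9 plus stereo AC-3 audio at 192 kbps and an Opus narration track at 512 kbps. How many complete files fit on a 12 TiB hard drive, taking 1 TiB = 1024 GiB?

2522

Audio total: 192 + 512 = 704 kbps = 0.704 Mbps.
Total bitrate: 36.704 Mbps.
Per item: 36.704 Mbps × 1140 s = 41,843 Mb = 5,230 MB.
Capacity: 12 TiB = 105,553,116 Mb; 2522.63 items → 2522 complete.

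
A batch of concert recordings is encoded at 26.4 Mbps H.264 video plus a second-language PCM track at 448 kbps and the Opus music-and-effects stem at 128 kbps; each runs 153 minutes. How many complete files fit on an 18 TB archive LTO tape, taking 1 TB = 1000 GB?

581

153 min = 9180 s
Audio total: 448 + 128 = 576 kbps = 0.576 Mbps.
Total bitrate: 26.976 Mbps.
Per item: 26.976 Mbps × 9180 s = 247,640 Mb = 30,955 MB.
Capacity: 18 TB = 144,000,000 Mb; 581.49 items → 581 complete.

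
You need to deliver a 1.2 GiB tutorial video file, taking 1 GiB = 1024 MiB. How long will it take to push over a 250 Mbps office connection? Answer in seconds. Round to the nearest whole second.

41 seconds

File: 1.2 GiB = 10307.9 Mb.
At 250 Mbps: 10307.9 / 250 = 41.2 s ≈ 41.2 seconds.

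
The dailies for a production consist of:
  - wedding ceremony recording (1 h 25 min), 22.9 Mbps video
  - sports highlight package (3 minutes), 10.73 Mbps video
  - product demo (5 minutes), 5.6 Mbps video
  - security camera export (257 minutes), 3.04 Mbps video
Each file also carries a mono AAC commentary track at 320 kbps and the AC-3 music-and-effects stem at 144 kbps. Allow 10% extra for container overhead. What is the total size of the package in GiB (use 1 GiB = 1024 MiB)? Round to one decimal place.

Audio total: 320 + 144 = 464 kbps = 0.464 Mbps.
wedding ceremony recording: 23.364 Mbps × 5100 s × 1.10 = 131072.0 Mb
sports highlight package: 11.194 Mbps × 180 s × 1.10 = 2216.4 Mb
product demo: 6.064 Mbps × 300 s × 1.10 = 2001.1 Mb
security camera export: 3.504 Mbps × 15420 s × 1.10 = 59434.8 Mb
Total: 194724.4 Mb = 24340.6 MB.
= 22.67 GiB.

22.7 GiB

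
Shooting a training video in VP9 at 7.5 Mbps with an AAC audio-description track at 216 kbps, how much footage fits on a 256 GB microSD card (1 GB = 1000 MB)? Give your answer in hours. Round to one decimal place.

Audio: 216 kbps = 0.216 Mbps.
Total bitrate: 7.5 + 0.216 = 7.716 Mbps.
Capacity: 256 GB = 2,048,000 Mb.
Recording time: 2,048,000 / 7.716 = 265,422 s ≈ 73.7 hours.

73.7 hours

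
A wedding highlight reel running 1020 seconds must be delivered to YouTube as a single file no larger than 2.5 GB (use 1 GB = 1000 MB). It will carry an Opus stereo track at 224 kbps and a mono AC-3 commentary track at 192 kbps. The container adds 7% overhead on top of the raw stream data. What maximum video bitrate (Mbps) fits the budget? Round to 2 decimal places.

Budget: 2.5 GB = 20000.0 Mb.
Stream payload after overhead: 20000.0 / 1.07 = 18691.6 Mb.
Total bitrate budget: 18691.6 Mb / 1020 s = 18.325 Mbps.
Audio total: 224 + 192 = 416 kbps = 0.416 Mbps.
Video: 18.325 − 0.416 = 17.909 Mbps.

17.91 Mbps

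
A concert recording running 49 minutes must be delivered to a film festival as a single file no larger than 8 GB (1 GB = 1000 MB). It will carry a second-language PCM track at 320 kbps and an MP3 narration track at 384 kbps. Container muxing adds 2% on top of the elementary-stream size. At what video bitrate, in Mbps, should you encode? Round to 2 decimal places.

Budget: 8 GB = 64000.0 Mb.
Stream payload after overhead: 64000.0 / 1.02 = 62745.1 Mb.
49 min = 2940 s
Total bitrate budget: 62745.1 Mb / 2940 s = 21.342 Mbps.
Audio total: 320 + 384 = 704 kbps = 0.704 Mbps.
Video: 21.342 − 0.704 = 20.638 Mbps.

20.64 Mbps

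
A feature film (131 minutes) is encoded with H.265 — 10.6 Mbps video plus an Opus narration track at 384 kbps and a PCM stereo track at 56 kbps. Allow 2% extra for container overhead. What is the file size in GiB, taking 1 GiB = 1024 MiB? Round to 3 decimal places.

131 min = 7860 s
Audio total: 384 + 56 = 440 kbps = 0.440 Mbps.
Total bitrate: 10.6 + 0.440 = 11.040 Mbps.
Stream data: 11.040 Mbps × 7860 s = 86774.4 Mb.
With 2% container overhead: ×1.02.
88,510 Mb = 11,063,736,000 bytes ÷ 1,073,741,824 = 10.30 GiB.

10.304 GiB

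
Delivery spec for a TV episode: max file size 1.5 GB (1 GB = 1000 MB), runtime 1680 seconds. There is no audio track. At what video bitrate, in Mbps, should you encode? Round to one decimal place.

Budget: 1.5 GB = 12000.0 Mb.
Total bitrate budget: 12000.0 Mb / 1680 s = 7.143 Mbps.

7.1 Mbps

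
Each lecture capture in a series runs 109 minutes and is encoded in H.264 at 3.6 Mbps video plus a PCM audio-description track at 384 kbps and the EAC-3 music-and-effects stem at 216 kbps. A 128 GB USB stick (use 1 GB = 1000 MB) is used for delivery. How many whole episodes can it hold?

37

109 min = 6540 s
Audio total: 384 + 216 = 600 kbps = 0.600 Mbps.
Total bitrate: 4.200 Mbps.
Per item: 4.200 Mbps × 6540 s = 27,468 Mb = 3,434 MB.
Capacity: 128 GB = 1,024,000 Mb; 37.28 items → 37 complete.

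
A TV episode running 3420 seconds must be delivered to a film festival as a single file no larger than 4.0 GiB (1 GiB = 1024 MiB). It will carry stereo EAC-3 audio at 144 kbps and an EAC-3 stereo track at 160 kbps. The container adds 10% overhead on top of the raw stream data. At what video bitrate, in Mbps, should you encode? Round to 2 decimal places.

Budget: 4.0 GiB = 34359.7 Mb.
Stream payload after overhead: 34359.7 / 1.10 = 31236.1 Mb.
Total bitrate budget: 31236.1 Mb / 3420 s = 9.133 Mbps.
Audio total: 144 + 160 = 304 kbps = 0.304 Mbps.
Video: 9.133 − 0.304 = 8.829 Mbps.

8.83 Mbps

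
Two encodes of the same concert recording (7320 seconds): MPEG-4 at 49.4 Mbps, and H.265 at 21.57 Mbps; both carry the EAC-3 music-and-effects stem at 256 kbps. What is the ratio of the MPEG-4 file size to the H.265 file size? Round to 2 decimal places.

2.28

Audio: 256 kbps = 0.256 Mbps.
MPEG-4: 49.656 Mbps × 7320 s = 363481.9 Mb = 45.435 GB.
H.265: 21.826 Mbps × 7320 s = 159766.3 Mb = 19.971 GB.
Ratio: 45.435 / 19.971 = 2.275.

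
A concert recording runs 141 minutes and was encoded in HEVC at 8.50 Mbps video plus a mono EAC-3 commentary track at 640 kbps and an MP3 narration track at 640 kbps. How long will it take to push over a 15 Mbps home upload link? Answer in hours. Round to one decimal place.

141 min = 8460 s
Audio total: 640 + 640 = 1280 kbps = 1.280 Mbps.
Total bitrate: 9.780 Mbps.
File: 9.780 Mbps × 8460 s = 82738.8 Mb.
At 15 Mbps: 82738.8 / 15 = 5515.9 s ≈ 1.53 hours.

1.5 hours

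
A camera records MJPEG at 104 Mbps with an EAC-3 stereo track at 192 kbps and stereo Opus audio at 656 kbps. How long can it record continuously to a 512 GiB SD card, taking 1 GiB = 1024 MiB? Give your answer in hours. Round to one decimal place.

11.7 hours

Audio total: 192 + 656 = 848 kbps = 0.848 Mbps.
Total bitrate: 104 + 0.848 = 104.848 Mbps.
Capacity: 512 GiB = 4,398,047 Mb.
Recording time: 4,398,047 / 104.848 = 41,947 s ≈ 11.7 hours.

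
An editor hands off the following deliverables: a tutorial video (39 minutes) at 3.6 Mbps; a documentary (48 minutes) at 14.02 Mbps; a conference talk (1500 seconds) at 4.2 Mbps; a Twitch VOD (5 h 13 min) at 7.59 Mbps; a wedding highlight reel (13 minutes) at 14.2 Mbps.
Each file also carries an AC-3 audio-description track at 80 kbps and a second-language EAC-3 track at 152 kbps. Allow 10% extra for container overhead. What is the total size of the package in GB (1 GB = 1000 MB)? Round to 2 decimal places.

29.54 GB

Audio total: 80 + 152 = 232 kbps = 0.232 Mbps.
tutorial video: 3.832 Mbps × 2340 s × 1.10 = 9863.6 Mb
documentary: 14.252 Mbps × 2880 s × 1.10 = 45150.3 Mb
conference talk: 4.432 Mbps × 1500 s × 1.10 = 7312.8 Mb
Twitch VOD: 7.822 Mbps × 18780 s × 1.10 = 161586.9 Mb
wedding highlight reel: 14.432 Mbps × 780 s × 1.10 = 12382.7 Mb
Total: 236296.2 Mb = 29537.0 MB.
= 29.54 GB.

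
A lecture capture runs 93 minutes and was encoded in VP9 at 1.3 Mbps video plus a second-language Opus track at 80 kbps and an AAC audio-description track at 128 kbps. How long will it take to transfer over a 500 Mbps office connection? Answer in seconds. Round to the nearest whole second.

17 seconds

93 min = 5580 s
Audio total: 80 + 128 = 208 kbps = 0.208 Mbps.
Total bitrate: 1.508 Mbps.
File: 1.508 Mbps × 5580 s = 8414.6 Mb.
At 500 Mbps: 8414.6 / 500 = 16.8 s ≈ 16.8 seconds.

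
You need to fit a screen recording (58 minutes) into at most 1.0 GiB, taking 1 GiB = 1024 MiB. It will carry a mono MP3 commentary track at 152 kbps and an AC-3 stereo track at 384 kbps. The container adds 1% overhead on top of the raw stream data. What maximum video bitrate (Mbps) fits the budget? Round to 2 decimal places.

1.91 Mbps

Budget: 1.0 GiB = 8589.9 Mb.
Stream payload after overhead: 8589.9 / 1.01 = 8504.9 Mb.
58 min = 3480 s
Total bitrate budget: 8504.9 Mb / 3480 s = 2.444 Mbps.
Audio total: 152 + 384 = 536 kbps = 0.536 Mbps.
Video: 2.444 − 0.536 = 1.908 Mbps.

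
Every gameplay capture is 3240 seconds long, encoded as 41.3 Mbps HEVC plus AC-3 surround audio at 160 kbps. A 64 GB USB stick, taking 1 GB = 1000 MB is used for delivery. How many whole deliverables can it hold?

3

Audio: 160 kbps = 0.160 Mbps.
Total bitrate: 41.460 Mbps.
Per item: 41.460 Mbps × 3240 s = 134,330 Mb = 16,791 MB.
Capacity: 64 GB = 512,000 Mb; 3.81 items → 3 complete.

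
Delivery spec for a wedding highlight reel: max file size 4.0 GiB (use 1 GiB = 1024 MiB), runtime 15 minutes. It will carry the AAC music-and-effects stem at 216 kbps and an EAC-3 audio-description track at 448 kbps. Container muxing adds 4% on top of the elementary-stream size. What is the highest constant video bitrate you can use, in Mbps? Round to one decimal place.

36.0 Mbps

Budget: 4.0 GiB = 34359.7 Mb.
Stream payload after overhead: 34359.7 / 1.04 = 33038.2 Mb.
15 min = 900 s
Total bitrate budget: 33038.2 Mb / 900 s = 36.709 Mbps.
Audio total: 216 + 448 = 664 kbps = 0.664 Mbps.
Video: 36.709 − 0.664 = 36.045 Mbps.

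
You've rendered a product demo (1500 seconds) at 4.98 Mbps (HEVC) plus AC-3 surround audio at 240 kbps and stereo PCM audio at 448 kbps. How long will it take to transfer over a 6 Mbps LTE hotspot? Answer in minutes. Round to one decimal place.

23.6 minutes

Audio total: 240 + 448 = 688 kbps = 0.688 Mbps.
Total bitrate: 5.668 Mbps.
File: 5.668 Mbps × 1500 s = 8502.0 Mb.
At 6 Mbps: 8502.0 / 6 = 1417.0 s ≈ 23.6 minutes.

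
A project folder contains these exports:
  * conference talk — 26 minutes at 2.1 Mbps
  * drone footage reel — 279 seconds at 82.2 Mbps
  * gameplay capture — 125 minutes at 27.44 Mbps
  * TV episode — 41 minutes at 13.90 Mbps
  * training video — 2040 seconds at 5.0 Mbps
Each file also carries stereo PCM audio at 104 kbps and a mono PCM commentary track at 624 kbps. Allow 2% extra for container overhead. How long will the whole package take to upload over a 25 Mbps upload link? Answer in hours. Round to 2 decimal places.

Audio total: 104 + 624 = 728 kbps = 0.728 Mbps.
conference talk: 2.828 Mbps × 1560 s × 1.02 = 4499.9 Mb
drone footage reel: 82.928 Mbps × 279 s × 1.02 = 23599.7 Mb
gameplay capture: 28.168 Mbps × 7500 s × 1.02 = 215485.2 Mb
TV episode: 14.628 Mbps × 2460 s × 1.02 = 36704.6 Mb
training video: 5.728 Mbps × 2040 s × 1.02 = 11918.8 Mb
Total: 292208.2 Mb = 36526.0 MB.
At 25 Mbps: 292208.2 / 25 = 11688 s ≈ 3.25 hours.

3.25 hours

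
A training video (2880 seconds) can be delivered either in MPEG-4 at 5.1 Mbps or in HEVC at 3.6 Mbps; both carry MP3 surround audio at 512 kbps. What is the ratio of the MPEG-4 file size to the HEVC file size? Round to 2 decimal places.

1.36

Audio: 512 kbps = 0.512 Mbps.
MPEG-4: 5.612 Mbps × 2880 s = 16162.6 Mb = 1.882 GiB.
HEVC: 4.112 Mbps × 2880 s = 11842.6 Mb = 1.379 GiB.
Ratio: 1.882 / 1.379 = 1.365.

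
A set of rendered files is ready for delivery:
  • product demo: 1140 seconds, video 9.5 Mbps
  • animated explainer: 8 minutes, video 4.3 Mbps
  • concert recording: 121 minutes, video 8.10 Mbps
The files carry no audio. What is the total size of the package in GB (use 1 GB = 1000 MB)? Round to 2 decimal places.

product demo: 9.500 Mbps × 1140 s = 10830.0 Mb
animated explainer: 4.300 Mbps × 480 s = 2064.0 Mb
concert recording: 8.100 Mbps × 7260 s = 58806.0 Mb
Total: 71700.0 Mb = 8962.5 MB.
= 8.963 GB.

8.96 GB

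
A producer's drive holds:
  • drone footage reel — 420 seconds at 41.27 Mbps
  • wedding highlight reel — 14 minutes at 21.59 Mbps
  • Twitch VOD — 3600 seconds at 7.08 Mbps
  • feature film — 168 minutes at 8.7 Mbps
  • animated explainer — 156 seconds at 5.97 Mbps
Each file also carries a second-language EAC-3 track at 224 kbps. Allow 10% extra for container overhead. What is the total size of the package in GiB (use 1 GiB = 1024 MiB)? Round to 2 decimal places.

Audio: 224 kbps = 0.224 Mbps.
drone footage reel: 41.494 Mbps × 420 s × 1.10 = 19170.2 Mb
wedding highlight reel: 21.814 Mbps × 840 s × 1.10 = 20156.1 Mb
Twitch VOD: 7.304 Mbps × 3600 s × 1.10 = 28923.8 Mb
feature film: 8.924 Mbps × 10080 s × 1.10 = 98949.3 Mb
animated explainer: 6.194 Mbps × 156 s × 1.10 = 1062.9 Mb
Total: 168262.4 Mb = 21032.8 MB.
= 19.59 GiB.

19.59 GiB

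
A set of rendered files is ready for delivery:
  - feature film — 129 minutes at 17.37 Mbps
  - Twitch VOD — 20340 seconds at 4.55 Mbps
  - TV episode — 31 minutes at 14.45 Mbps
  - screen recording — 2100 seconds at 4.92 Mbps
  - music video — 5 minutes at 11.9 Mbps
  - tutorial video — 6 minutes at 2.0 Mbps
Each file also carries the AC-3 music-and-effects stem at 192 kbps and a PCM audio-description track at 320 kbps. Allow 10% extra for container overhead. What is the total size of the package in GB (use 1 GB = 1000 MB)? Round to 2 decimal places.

Audio total: 192 + 320 = 512 kbps = 0.512 Mbps.
feature film: 17.882 Mbps × 7740 s × 1.10 = 152247.3 Mb
Twitch VOD: 5.062 Mbps × 20340 s × 1.10 = 113257.2 Mb
TV episode: 14.962 Mbps × 1860 s × 1.10 = 30612.3 Mb
screen recording: 5.432 Mbps × 2100 s × 1.10 = 12547.9 Mb
music video: 12.412 Mbps × 300 s × 1.10 = 4096.0 Mb
tutorial video: 2.512 Mbps × 360 s × 1.10 = 994.8 Mb
Total: 313755.4 Mb = 39219.4 MB.
= 39.22 GB.

39.22 GB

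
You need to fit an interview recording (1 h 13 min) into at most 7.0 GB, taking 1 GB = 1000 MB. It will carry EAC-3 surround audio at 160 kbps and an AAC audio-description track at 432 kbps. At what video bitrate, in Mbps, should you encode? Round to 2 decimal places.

12.19 Mbps

Budget: 7.0 GB = 56000.0 Mb.
1 h 13 min = 73 min = 4380 s
Total bitrate budget: 56000.0 Mb / 4380 s = 12.785 Mbps.
Audio total: 160 + 432 = 592 kbps = 0.592 Mbps.
Video: 12.785 − 0.592 = 12.193 Mbps.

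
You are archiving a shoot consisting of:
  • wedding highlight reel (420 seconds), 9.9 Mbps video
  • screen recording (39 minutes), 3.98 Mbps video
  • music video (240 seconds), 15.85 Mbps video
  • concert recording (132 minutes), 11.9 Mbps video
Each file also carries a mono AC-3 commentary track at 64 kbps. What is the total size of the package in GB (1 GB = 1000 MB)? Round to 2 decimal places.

Audio: 64 kbps = 0.064 Mbps.
wedding highlight reel: 9.964 Mbps × 420 s = 4184.9 Mb
screen recording: 4.044 Mbps × 2340 s = 9463.0 Mb
music video: 15.914 Mbps × 240 s = 3819.4 Mb
concert recording: 11.964 Mbps × 7920 s = 94754.9 Mb
Total: 112222.1 Mb = 14027.8 MB.
= 14.03 GB.

14.03 GB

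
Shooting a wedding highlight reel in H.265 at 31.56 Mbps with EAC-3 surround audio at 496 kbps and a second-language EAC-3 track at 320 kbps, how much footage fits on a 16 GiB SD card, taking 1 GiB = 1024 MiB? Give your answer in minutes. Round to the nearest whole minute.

71 minutes

Audio total: 496 + 320 = 816 kbps = 0.816 Mbps.
Total bitrate: 31.56 + 0.816 = 32.376 Mbps.
Capacity: 16 GiB = 137,439 Mb.
Recording time: 137,439 / 32.376 = 4,245 s ≈ 70.8 minutes.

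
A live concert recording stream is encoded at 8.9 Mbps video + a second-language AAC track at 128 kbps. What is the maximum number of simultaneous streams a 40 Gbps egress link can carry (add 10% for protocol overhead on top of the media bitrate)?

Audio: 128 kbps = 0.128 Mbps.
Per-viewer media rate: 9.028 Mbps.
On the wire with 10% overhead: 9.931 Mbps.
40 Gbps = 40,000 Mbps; 40,000 / 9.931 = 4027.87 → 4027 viewers.

4027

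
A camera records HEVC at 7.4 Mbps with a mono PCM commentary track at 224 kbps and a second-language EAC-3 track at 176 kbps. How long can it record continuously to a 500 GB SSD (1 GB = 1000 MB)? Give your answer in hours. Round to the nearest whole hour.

Audio total: 224 + 176 = 400 kbps = 0.400 Mbps.
Total bitrate: 7.4 + 0.400 = 7.800 Mbps.
Capacity: 500 GB = 4,000,000 Mb.
Recording time: 4,000,000 / 7.800 = 512,821 s ≈ 142 hours.

142 hours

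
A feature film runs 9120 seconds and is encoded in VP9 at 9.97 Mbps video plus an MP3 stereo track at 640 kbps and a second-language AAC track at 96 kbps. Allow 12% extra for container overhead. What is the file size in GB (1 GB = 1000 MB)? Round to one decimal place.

Audio total: 640 + 96 = 736 kbps = 0.736 Mbps.
Total bitrate: 9.97 + 0.736 = 10.706 Mbps.
Stream data: 10.706 Mbps × 9120 s = 97638.7 Mb.
With 12% container overhead: ×1.12.
109,355 Mb ÷ 8 = 13,669 MB → 13.67 GB.

13.7 GB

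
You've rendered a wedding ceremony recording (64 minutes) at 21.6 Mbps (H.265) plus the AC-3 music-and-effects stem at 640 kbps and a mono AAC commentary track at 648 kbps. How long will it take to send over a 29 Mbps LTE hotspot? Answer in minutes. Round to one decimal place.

64 min = 3840 s
Audio total: 640 + 648 = 1288 kbps = 1.288 Mbps.
Total bitrate: 22.888 Mbps.
File: 22.888 Mbps × 3840 s = 87889.9 Mb.
At 29 Mbps: 87889.9 / 29 = 3030.7 s ≈ 50.5 minutes.

50.5 minutes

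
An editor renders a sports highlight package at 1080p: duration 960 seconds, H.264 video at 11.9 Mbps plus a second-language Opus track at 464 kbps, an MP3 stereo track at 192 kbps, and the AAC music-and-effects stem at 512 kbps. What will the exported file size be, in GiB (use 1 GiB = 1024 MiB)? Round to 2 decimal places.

Audio total: 464 + 192 + 512 = 1168 kbps = 1.168 Mbps.
Total bitrate: 11.9 + 1.168 = 13.068 Mbps.
Stream data: 13.068 Mbps × 960 s = 12545.3 Mb.
12,545 Mb = 1,568,160,000 bytes ÷ 1,073,741,824 = 1.460 GiB.

1.46 GiB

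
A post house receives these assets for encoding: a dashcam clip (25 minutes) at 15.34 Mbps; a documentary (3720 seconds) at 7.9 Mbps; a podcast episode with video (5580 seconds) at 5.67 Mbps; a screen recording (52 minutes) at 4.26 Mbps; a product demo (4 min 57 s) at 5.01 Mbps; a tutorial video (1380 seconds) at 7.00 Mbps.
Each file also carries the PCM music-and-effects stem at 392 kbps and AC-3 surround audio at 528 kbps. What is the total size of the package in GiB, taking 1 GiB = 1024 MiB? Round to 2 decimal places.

14.30 GiB

Audio total: 392 + 528 = 920 kbps = 0.920 Mbps.
dashcam clip: 16.260 Mbps × 1500 s = 24390.0 Mb
documentary: 8.820 Mbps × 3720 s = 32810.4 Mb
podcast episode with video: 6.590 Mbps × 5580 s = 36772.2 Mb
screen recording: 5.180 Mbps × 3120 s = 16161.6 Mb
product demo: 5.930 Mbps × 297 s = 1761.2 Mb
tutorial video: 7.920 Mbps × 1380 s = 10929.6 Mb
Total: 122825.0 Mb = 15353.1 MB.
= 14.30 GiB.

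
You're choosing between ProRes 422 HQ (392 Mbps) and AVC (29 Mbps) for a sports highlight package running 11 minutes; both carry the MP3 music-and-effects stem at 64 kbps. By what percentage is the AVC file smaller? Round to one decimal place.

11 min = 660 s
Audio: 64 kbps = 0.064 Mbps.
ProRes 422 HQ: 392.064 Mbps × 660 s = 258762.2 Mb = 32.345 GB.
AVC: 29.064 Mbps × 660 s = 19182.2 Mb = 2.398 GB.
Reduction: (1 − 2.398/32.345) × 100 = 92.59%.

92.6%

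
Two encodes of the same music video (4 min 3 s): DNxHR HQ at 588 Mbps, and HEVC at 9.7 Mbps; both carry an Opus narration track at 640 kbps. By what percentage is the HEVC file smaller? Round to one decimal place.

4 min 3 s = 243 s
Audio: 640 kbps = 0.640 Mbps.
DNxHR HQ: 588.640 Mbps × 243 s = 143039.5 Mb = 17.880 GB.
HEVC: 10.340 Mbps × 243 s = 2512.6 Mb = 0.314 GB.
Reduction: (1 − 0.314/17.880) × 100 = 98.24%.

98.2%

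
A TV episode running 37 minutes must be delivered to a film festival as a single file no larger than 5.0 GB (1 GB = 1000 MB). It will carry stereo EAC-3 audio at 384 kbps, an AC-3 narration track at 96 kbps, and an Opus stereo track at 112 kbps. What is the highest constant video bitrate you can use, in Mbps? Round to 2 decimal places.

Budget: 5.0 GB = 40000.0 Mb.
37 min = 2220 s
Total bitrate budget: 40000.0 Mb / 2220 s = 18.018 Mbps.
Audio total: 384 + 96 + 112 = 592 kbps = 0.592 Mbps.
Video: 18.018 − 0.592 = 17.426 Mbps.

17.43 Mbps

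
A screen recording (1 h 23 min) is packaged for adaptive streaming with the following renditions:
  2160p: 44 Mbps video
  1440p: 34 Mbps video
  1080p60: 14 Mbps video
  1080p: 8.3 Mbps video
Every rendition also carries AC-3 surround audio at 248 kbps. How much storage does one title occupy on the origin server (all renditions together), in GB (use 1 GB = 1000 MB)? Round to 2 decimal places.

1 h 23 min = 83 min = 4980 s
Audio: 248 kbps = 0.248 Mbps.
Sum of rendition bitrates: (44+0.248) + (34+0.248) + (14+0.248) + (8.3+0.248) = 101.292 Mbps.
× 4980 s = 504,434 Mb = 63,054 MB = 63.05 GB.

63.05 GB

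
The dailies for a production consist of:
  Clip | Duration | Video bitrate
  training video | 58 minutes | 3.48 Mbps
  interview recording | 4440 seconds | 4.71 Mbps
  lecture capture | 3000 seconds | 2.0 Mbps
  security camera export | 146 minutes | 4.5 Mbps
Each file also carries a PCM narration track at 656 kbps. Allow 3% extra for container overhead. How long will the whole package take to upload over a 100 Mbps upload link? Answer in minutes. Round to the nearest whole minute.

16 minutes

Audio: 656 kbps = 0.656 Mbps.
training video: 4.136 Mbps × 3480 s × 1.03 = 14825.1 Mb
interview recording: 5.366 Mbps × 4440 s × 1.03 = 24539.8 Mb
lecture capture: 2.656 Mbps × 3000 s × 1.03 = 8207.0 Mb
security camera export: 5.156 Mbps × 8760 s × 1.03 = 46521.6 Mb
Total: 94093.5 Mb = 11761.7 MB.
At 100 Mbps: 94093.5 / 100 = 941 s ≈ 15.7 minutes.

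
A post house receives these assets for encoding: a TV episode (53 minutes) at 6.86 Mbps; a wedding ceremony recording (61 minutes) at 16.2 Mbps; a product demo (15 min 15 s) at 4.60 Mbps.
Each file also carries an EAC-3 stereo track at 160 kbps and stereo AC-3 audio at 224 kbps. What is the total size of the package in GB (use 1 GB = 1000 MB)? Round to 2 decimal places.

Audio total: 160 + 224 = 384 kbps = 0.384 Mbps.
TV episode: 7.244 Mbps × 3180 s = 23035.9 Mb
wedding ceremony recording: 16.584 Mbps × 3660 s = 60697.4 Mb
product demo: 4.984 Mbps × 915 s = 4560.4 Mb
Total: 88293.7 Mb = 11036.7 MB.
= 11.04 GB.

11.04 GB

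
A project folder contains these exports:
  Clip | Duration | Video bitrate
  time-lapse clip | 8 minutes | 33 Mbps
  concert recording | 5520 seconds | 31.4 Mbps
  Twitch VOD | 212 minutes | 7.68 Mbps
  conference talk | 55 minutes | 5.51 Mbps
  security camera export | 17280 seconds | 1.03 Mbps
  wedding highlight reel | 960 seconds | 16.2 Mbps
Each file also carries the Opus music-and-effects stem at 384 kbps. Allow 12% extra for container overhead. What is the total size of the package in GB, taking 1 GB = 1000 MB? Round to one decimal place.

Audio: 384 kbps = 0.384 Mbps.
time-lapse clip: 33.384 Mbps × 480 s × 1.12 = 17947.2 Mb
concert recording: 31.784 Mbps × 5520 s × 1.12 = 196501.4 Mb
Twitch VOD: 8.064 Mbps × 12720 s × 1.12 = 114883.0 Mb
conference talk: 5.894 Mbps × 3300 s × 1.12 = 21784.2 Mb
security camera export: 1.414 Mbps × 17280 s × 1.12 = 27366.0 Mb
wedding highlight reel: 16.584 Mbps × 960 s × 1.12 = 17831.1 Mb
Total: 396312.9 Mb = 49539.1 MB.
= 49.54 GB.

49.5 GB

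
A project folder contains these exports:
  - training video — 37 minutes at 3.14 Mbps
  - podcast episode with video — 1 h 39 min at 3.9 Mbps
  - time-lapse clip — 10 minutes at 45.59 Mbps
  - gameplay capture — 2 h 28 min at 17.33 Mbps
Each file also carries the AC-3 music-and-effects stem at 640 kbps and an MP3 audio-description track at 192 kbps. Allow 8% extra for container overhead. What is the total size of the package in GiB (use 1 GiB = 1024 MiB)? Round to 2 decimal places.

28.42 GiB

Audio total: 640 + 192 = 832 kbps = 0.832 Mbps.
training video: 3.972 Mbps × 2220 s × 1.08 = 9523.3 Mb
podcast episode with video: 4.732 Mbps × 5940 s × 1.08 = 30356.7 Mb
time-lapse clip: 46.422 Mbps × 600 s × 1.08 = 30081.5 Mb
gameplay capture: 18.162 Mbps × 8880 s × 1.08 = 174180.8 Mb
Total: 244142.3 Mb = 30517.8 MB.
= 28.42 GiB.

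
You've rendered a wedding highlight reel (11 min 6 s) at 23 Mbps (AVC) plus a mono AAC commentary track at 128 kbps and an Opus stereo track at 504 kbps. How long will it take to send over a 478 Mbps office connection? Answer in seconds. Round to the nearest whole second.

33 seconds

11 min 6 s = 666 s
Audio total: 128 + 504 = 632 kbps = 0.632 Mbps.
Total bitrate: 23.632 Mbps.
File: 23.632 Mbps × 666 s = 15738.9 Mb.
At 478 Mbps: 15738.9 / 478 = 32.9 s ≈ 32.9 seconds.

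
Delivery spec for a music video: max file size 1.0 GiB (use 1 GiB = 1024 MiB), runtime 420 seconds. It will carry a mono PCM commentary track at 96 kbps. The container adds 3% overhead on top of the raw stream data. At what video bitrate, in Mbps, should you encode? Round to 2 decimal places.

Budget: 1.0 GiB = 8589.9 Mb.
Stream payload after overhead: 8589.9 / 1.03 = 8339.7 Mb.
Total bitrate budget: 8339.7 Mb / 420 s = 19.857 Mbps.
Audio: 96 kbps = 0.096 Mbps.
Video: 19.857 − 0.096 = 19.761 Mbps.

19.76 Mbps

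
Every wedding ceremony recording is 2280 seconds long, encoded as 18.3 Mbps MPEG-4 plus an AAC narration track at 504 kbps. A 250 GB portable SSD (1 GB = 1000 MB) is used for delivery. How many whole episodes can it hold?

Audio: 504 kbps = 0.504 Mbps.
Total bitrate: 18.804 Mbps.
Per item: 18.804 Mbps × 2280 s = 42,873 Mb = 5,359 MB.
Capacity: 250 GB = 2,000,000 Mb; 46.65 items → 46 complete.

46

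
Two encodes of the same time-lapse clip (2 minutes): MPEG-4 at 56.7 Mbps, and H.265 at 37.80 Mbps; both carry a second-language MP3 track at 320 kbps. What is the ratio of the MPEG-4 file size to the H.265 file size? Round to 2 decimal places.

2 min = 120 s
Audio: 320 kbps = 0.320 Mbps.
MPEG-4: 57.020 Mbps × 120 s = 6842.4 Mb = 0.855 GB.
H.265: 38.120 Mbps × 120 s = 4574.4 Mb = 0.572 GB.
Ratio: 0.855 / 0.572 = 1.496.

1.50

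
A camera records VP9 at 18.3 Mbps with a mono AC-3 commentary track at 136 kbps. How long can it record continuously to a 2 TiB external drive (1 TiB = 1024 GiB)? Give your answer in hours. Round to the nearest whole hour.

Audio: 136 kbps = 0.136 Mbps.
Total bitrate: 18.3 + 0.136 = 18.436 Mbps.
Capacity: 2 TiB = 17,592,186 Mb.
Recording time: 17,592,186 / 18.436 = 954,230 s ≈ 265 hours.

265 hours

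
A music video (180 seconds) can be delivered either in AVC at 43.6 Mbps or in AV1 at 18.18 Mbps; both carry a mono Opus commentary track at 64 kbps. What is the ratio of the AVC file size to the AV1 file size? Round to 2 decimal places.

Audio: 64 kbps = 0.064 Mbps.
AVC: 43.664 Mbps × 180 s = 7859.5 Mb = 0.982 GB.
AV1: 18.244 Mbps × 180 s = 3283.9 Mb = 0.410 GB.
Ratio: 0.982 / 0.410 = 2.393.

2.39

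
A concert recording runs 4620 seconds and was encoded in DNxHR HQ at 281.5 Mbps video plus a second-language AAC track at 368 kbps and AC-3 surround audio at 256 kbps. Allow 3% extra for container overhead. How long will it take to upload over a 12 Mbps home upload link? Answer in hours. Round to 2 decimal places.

31.08 hours

Audio total: 368 + 256 = 624 kbps = 0.624 Mbps.
Total bitrate: 282.124 Mbps.
File: 282.124 Mbps × 4620 s = 1303412.9 Mb.
With 3% container overhead: ×1.03. → 1342515.3 Mb.
At 12 Mbps: 1342515.3 / 12 = 111876.3 s ≈ 31.1 hours.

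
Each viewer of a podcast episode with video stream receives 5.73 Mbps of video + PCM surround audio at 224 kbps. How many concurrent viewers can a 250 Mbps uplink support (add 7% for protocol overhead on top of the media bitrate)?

Audio: 224 kbps = 0.224 Mbps.
Per-viewer media rate: 5.954 Mbps.
On the wire with 7% overhead: 6.371 Mbps.
250 Mbps = 250.0 Mbps; 250.0 / 6.371 = 39.24 → 39 viewers.

39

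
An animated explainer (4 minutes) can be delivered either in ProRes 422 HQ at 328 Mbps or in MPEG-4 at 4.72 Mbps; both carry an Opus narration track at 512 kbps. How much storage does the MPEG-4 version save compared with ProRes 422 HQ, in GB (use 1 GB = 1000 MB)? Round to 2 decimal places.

4 min = 240 s
Audio: 512 kbps = 0.512 Mbps.
ProRes 422 HQ: 328.512 Mbps × 240 s = 78842.9 Mb = 9.855 GB.
MPEG-4: 5.232 Mbps × 240 s = 1255.7 Mb = 0.157 GB.
Saving: 9.855 − 0.157 = 9.698 GB.

9.70 GB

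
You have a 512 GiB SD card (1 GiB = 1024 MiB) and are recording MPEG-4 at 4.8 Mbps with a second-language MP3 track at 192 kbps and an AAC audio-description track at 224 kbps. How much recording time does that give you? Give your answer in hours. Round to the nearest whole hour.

234 hours

Audio total: 192 + 224 = 416 kbps = 0.416 Mbps.
Total bitrate: 4.8 + 0.416 = 5.216 Mbps.
Capacity: 512 GiB = 4,398,047 Mb.
Recording time: 4,398,047 / 5.216 = 843,184 s ≈ 234 hours.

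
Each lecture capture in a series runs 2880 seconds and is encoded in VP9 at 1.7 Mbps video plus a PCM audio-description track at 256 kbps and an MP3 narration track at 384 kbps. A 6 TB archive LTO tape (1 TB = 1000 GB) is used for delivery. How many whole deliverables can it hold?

7122

Audio total: 256 + 384 = 640 kbps = 0.640 Mbps.
Total bitrate: 2.340 Mbps.
Per item: 2.340 Mbps × 2880 s = 6,739 Mb = 842.4 MB.
Capacity: 6 TB = 48,000,000 Mb; 7122.51 items → 7122 complete.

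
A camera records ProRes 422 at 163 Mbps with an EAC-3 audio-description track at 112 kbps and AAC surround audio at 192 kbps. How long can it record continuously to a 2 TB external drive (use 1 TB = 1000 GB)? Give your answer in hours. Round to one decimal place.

27.2 hours

Audio total: 112 + 192 = 304 kbps = 0.304 Mbps.
Total bitrate: 163 + 0.304 = 163.304 Mbps.
Capacity: 2 TB = 16,000,000 Mb.
Recording time: 16,000,000 / 163.304 = 97,977 s ≈ 27.2 hours.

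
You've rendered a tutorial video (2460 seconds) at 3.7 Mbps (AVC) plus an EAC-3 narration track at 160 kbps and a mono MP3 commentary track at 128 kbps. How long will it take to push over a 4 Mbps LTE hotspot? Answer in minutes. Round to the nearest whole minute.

41 minutes

Audio total: 160 + 128 = 288 kbps = 0.288 Mbps.
Total bitrate: 3.988 Mbps.
File: 3.988 Mbps × 2460 s = 9810.5 Mb.
At 4 Mbps: 9810.5 / 4 = 2452.6 s ≈ 40.9 minutes.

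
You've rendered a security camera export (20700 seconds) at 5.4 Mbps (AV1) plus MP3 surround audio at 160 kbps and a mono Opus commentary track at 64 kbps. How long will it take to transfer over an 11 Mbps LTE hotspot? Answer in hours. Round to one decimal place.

2.9 hours

Audio total: 160 + 64 = 224 kbps = 0.224 Mbps.
Total bitrate: 5.624 Mbps.
File: 5.624 Mbps × 20700 s = 116416.8 Mb.
At 11 Mbps: 116416.8 / 11 = 10583.3 s ≈ 2.94 hours.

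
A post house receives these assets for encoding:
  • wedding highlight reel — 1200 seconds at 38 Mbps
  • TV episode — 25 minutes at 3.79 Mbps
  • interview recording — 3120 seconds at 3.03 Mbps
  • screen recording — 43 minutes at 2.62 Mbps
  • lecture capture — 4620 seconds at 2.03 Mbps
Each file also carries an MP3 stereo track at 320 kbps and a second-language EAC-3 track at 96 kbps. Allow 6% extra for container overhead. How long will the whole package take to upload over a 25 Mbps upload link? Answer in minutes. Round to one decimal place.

58.2 minutes

Audio total: 320 + 96 = 416 kbps = 0.416 Mbps.
wedding highlight reel: 38.416 Mbps × 1200 s × 1.06 = 48865.2 Mb
TV episode: 4.206 Mbps × 1500 s × 1.06 = 6687.5 Mb
interview recording: 3.446 Mbps × 3120 s × 1.06 = 11396.6 Mb
screen recording: 3.036 Mbps × 2580 s × 1.06 = 8302.9 Mb
lecture capture: 2.446 Mbps × 4620 s × 1.06 = 11978.6 Mb
Total: 87230.7 Mb = 10903.8 MB.
At 25 Mbps: 87230.7 / 25 = 3489 s ≈ 58.2 minutes.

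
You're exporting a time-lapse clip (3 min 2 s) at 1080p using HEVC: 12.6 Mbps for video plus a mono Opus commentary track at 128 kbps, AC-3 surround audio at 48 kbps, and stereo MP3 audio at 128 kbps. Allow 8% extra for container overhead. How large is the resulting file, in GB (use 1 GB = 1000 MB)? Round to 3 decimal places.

0.317 GB

3 min 2 s = 182 s
Audio total: 128 + 48 + 128 = 304 kbps = 0.304 Mbps.
Total bitrate: 12.6 + 0.304 = 12.904 Mbps.
Stream data: 12.904 Mbps × 182 s = 2348.5 Mb.
With 8% container overhead: ×1.08.
2,536 Mb ÷ 8 = 317.1 MB → 0.3171 GB.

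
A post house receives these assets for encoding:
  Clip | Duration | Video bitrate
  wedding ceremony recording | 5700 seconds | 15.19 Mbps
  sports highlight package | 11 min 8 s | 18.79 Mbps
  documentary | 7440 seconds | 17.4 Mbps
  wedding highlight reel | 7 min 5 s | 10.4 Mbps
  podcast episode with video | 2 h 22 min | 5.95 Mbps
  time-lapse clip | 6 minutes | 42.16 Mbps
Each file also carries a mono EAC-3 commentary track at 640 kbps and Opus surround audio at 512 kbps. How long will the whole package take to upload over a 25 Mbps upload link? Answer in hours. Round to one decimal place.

Audio total: 640 + 512 = 1152 kbps = 1.152 Mbps.
wedding ceremony recording: 16.342 Mbps × 5700 s = 93149.4 Mb
sports highlight package: 19.942 Mbps × 668 s = 13321.3 Mb
documentary: 18.552 Mbps × 7440 s = 138026.9 Mb
wedding highlight reel: 11.552 Mbps × 425 s = 4909.6 Mb
podcast episode with video: 7.102 Mbps × 8520 s = 60509.0 Mb
time-lapse clip: 43.312 Mbps × 360 s = 15592.3 Mb
Total: 325508.5 Mb = 40688.6 MB.
At 25 Mbps: 325508.5 / 25 = 13020 s ≈ 3.62 hours.

3.6 hours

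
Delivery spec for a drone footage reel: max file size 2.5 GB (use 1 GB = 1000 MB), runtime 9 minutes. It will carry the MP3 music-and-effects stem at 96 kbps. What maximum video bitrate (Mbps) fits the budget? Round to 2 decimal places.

Budget: 2.5 GB = 20000.0 Mb.
9 min = 540 s
Total bitrate budget: 20000.0 Mb / 540 s = 37.037 Mbps.
Audio: 96 kbps = 0.096 Mbps.
Video: 37.037 − 0.096 = 36.941 Mbps.

36.94 Mbps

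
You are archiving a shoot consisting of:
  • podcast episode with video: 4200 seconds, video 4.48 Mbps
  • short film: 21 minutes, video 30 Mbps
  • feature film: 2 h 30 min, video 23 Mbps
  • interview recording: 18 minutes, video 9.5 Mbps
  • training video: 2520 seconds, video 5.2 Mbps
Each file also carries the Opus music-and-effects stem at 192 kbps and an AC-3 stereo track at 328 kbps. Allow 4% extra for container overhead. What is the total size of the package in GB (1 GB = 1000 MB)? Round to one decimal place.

Audio total: 192 + 328 = 520 kbps = 0.520 Mbps.
podcast episode with video: 5.000 Mbps × 4200 s × 1.04 = 21840.0 Mb
short film: 30.520 Mbps × 1260 s × 1.04 = 39993.4 Mb
feature film: 23.520 Mbps × 9000 s × 1.04 = 220147.2 Mb
interview recording: 10.020 Mbps × 1080 s × 1.04 = 11254.5 Mb
training video: 5.720 Mbps × 2520 s × 1.04 = 14991.0 Mb
Total: 308226.0 Mb = 38528.3 MB.
= 38.53 GB.

38.5 GB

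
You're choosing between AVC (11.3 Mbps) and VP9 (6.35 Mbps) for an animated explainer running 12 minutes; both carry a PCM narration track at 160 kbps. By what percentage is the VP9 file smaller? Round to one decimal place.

43.2%

12 min = 720 s
Audio: 160 kbps = 0.160 Mbps.
AVC: 11.460 Mbps × 720 s = 8251.2 Mb = 0.961 GiB.
VP9: 6.510 Mbps × 720 s = 4687.2 Mb = 0.546 GiB.
Reduction: (1 − 0.546/0.961) × 100 = 43.19%.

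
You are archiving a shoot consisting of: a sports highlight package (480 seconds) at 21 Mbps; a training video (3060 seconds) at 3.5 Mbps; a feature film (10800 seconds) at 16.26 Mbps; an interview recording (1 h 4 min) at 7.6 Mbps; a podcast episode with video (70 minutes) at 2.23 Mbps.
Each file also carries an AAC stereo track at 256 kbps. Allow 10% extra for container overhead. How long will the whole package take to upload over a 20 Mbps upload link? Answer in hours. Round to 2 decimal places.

Audio: 256 kbps = 0.256 Mbps.
sports highlight package: 21.256 Mbps × 480 s × 1.10 = 11223.2 Mb
training video: 3.756 Mbps × 3060 s × 1.10 = 12642.7 Mb
feature film: 16.516 Mbps × 10800 s × 1.10 = 196210.1 Mb
interview recording: 7.856 Mbps × 3840 s × 1.10 = 33183.7 Mb
podcast episode with video: 2.486 Mbps × 4200 s × 1.10 = 11485.3 Mb
Total: 264745.0 Mb = 33093.1 MB.
At 20 Mbps: 264745.0 / 20 = 13237 s ≈ 3.68 hours.

3.68 hours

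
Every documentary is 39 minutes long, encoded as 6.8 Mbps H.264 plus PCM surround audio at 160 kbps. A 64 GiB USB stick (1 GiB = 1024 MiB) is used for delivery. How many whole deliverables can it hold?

33

39 min = 2340 s
Audio: 160 kbps = 0.160 Mbps.
Total bitrate: 6.960 Mbps.
Per item: 6.960 Mbps × 2340 s = 16,286 Mb = 2,036 MB.
Capacity: 64 GiB = 549,756 Mb; 33.76 items → 33 complete.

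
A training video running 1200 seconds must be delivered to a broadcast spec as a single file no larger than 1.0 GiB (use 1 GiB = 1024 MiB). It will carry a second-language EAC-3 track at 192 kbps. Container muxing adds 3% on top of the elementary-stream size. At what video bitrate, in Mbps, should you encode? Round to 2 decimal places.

6.76 Mbps

Budget: 1.0 GiB = 8589.9 Mb.
Stream payload after overhead: 8589.9 / 1.03 = 8339.7 Mb.
Total bitrate budget: 8339.7 Mb / 1200 s = 6.950 Mbps.
Audio: 192 kbps = 0.192 Mbps.
Video: 6.950 − 0.192 = 6.758 Mbps.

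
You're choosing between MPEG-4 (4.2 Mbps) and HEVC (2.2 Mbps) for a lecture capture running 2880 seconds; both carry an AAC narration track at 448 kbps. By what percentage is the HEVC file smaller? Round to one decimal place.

Audio: 448 kbps = 0.448 Mbps.
MPEG-4: 4.648 Mbps × 2880 s = 13386.2 Mb = 1.558 GiB.
HEVC: 2.648 Mbps × 2880 s = 7626.2 Mb = 0.888 GiB.
Reduction: (1 − 0.888/1.558) × 100 = 43.03%.

43.0%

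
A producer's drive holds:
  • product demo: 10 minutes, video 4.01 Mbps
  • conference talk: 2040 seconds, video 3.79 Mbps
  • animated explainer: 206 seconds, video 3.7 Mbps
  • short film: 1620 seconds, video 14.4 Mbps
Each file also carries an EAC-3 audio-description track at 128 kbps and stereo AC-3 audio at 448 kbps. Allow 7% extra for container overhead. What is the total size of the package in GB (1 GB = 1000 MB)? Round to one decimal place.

Audio total: 128 + 448 = 576 kbps = 0.576 Mbps.
product demo: 4.586 Mbps × 600 s × 1.07 = 2944.2 Mb
conference talk: 4.366 Mbps × 2040 s × 1.07 = 9530.1 Mb
animated explainer: 4.276 Mbps × 206 s × 1.07 = 942.5 Mb
short film: 14.976 Mbps × 1620 s × 1.07 = 25959.4 Mb
Total: 39376.2 Mb = 4922.0 MB.
= 4.922 GB.

4.9 GB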